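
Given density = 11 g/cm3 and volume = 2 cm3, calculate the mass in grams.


Using mass = density * volume
Density = 11 g/cm3
Volume = 2 cm3
Mass = 11 * 2
= 22 g

22


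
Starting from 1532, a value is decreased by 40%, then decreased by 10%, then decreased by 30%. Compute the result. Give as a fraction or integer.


Start: 1532
Step 1: decrease by 40% => multiply by 60/100
  1532 * 60/100 = 4596/5
Step 2: decrease by 10% => multiply by 90/100
  4596/5 * 90/100 = 20682/25
Step 3: decrease by 30% => multiply by 70/100
  20682/25 * 70/100 = 72387/125
Final value = 72387/125

72387/125


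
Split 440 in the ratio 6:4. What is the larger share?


Total parts = 6 + 4 = 10
Value per part = 440 / 10 = 44
First share = 6 * 44 = 264
Second share = 4 * 44 = 176
Larger share = 264

264


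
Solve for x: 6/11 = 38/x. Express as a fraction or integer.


Setting up: 6/11 = 38/x
Cross multiply: 6 * x = 11 * 38
6x = 418
x = 418/6
x = 209/3

209/3


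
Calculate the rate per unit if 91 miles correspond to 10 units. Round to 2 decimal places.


Total miles = 91
Number of units = 10
Unit rate = 91 / 10
= 9.10 miles per unit

9.10


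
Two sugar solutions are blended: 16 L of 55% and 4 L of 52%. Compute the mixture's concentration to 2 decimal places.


Solute in mixture 1 = 55% of 16 L = 16*55/100 = 44/5 L
Solute in mixture 2 = 52% of 4 L = 4*52/100 = 52/25 L
Total solute = 44/5 + 52/25 = 272/25 L
Total volume = 16 + 4 = 20 L
Final concentration = 272/25/20 * 100 = 54.40%

54.40


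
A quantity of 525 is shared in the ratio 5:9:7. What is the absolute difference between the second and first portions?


Total parts = 5 + 9 + 7 = 21
Value per part = 525 / 21 = 25
Shares: 5*25=125, 9*25=225, 7*25=175
Second share = 225, first share = 125
Difference = |225 - 125| = 100

100


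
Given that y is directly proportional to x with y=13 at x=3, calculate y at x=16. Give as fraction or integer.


Direct proportion: y = kx
Find k: k = 13/3 = 13/3
Compute y at x=16: y = 13/3 * 16
y = 208/3

208/3


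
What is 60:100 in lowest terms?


Find GCD(60, 100)
GCD = 20
Divide both by 20: 60/20 = 3, 100/20 = 5
Simplified ratio = 3:5

3:5


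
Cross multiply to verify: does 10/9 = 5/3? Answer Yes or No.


Cross multiply to check 10/9 = 5/3
Left cross product: 10 * 3 = 30
Right cross product: 9 * 5 = 45
30 != 45
Not equal, so proportions differ => No

No


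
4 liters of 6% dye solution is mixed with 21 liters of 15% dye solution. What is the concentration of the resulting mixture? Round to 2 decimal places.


Solute in mixture 1 = 6% of 4 L = 4*6/100 = 6/25 L
Solute in mixture 2 = 15% of 21 L = 21*15/100 = 63/20 L
Total solute = 6/25 + 63/20 = 339/100 L
Total volume = 4 + 21 = 25 L
Final concentration = 339/100/25 * 100 = 13.56%

13.56


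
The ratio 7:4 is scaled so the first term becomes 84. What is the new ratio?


Original ratio: 7:4
First term target: 84
Scale factor = 84 / 7 = 12
Multiply second term: 4 * 12 = 48
Equivalent ratio = 84:48

84:48


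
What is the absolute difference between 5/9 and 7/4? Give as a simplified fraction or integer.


Simplify: 5/9 = 5/9 and 7/4 = 7/4
Find common denominator: LCD = 36
Convert: 20/36 and 63/36
Difference = |20 - 63|/36 = 43/36
Simplified = 43/36

43/36


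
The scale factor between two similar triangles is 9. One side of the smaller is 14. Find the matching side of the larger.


Similar triangles have proportional sides
Scale factor = 9
Smaller side = 14
Corresponding larger side = 14 * 9
= 126

126


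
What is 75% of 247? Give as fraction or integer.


Compute 75% of 247
Convert percentage: 75% = 75/100
Multiply: 247 * 75/100
= 18525/100
= 741/4

741/4


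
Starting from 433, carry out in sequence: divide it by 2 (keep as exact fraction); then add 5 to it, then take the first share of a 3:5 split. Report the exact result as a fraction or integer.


Start with 433.
Step 1: Divide by 2: 433 / 2 = 433/2
Step 2: Add 5: 433/2+5=443/2; split 3:5 first = 443/2*3/8 = 1329/16
Final result = 1329/16

1329/16


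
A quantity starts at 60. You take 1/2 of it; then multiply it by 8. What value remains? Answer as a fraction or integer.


Start with 60.
Step 1: Take 1/2: 60 * 1/2 = 30
Step 2: Multiply by 8: 30 * 8 = 240
Final result = 240

240


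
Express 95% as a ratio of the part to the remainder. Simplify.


Part = 95%, Remainder = 5%
Ratio = 95:5
GCD(95, 5) = 5
Simplify: 19:1 = 19:1

19:1


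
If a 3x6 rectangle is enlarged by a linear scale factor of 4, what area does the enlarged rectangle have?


Original dimensions: 3 x 6
Enlargement factor = 4
New width = 3 * 4 = 12
New height = 6 * 4 = 24
New area = 12 * 24 = 288

288


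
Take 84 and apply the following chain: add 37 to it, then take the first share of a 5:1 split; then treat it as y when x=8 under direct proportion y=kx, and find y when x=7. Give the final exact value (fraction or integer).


Start with 84.
Step 1: Add 37: 84+37=121; split 5:1 first = 121*5/6 = 605/6
Step 2: Direct prop: k = (605/6)/8; new y = k*7 = 605/6*7/8 = 4235/48
Final result = 4235/48

4235/48


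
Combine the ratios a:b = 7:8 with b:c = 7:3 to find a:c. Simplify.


Given a:b = 7:8 and b:c = 7:3
Make b consistent. Multiply first ratio by 7: a:b = 49:56
Multiply second ratio by 8: b:c = 56:24
Now b = 56 in both, so a:b:c = 49:56:24
Therefore a:c = 49:24
Simplify by GCD: a:c = 49:24

49:24


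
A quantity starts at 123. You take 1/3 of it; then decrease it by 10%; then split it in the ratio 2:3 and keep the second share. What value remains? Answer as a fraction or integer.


Start with 123.
Step 1: Take 1/3: 123 * 1/3 = 41
Step 2: Decrease by 10%: 41 * 90/100 = 369/10
Step 3: Split 2:3, second share = 369/10 * 3/5 = 1107/50
Final result = 1107/50

1107/50


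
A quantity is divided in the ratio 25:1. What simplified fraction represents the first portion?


Total parts = 25 + 1 = 26
First part fraction = 25/26
Simplify: 25/26 = 25/26

25/26


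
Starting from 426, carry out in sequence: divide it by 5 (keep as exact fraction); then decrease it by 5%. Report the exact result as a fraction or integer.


Start with 426.
Step 1: Divide by 5: 426 / 5 = 426/5
Step 2: Decrease by 5%: 426/5 * 95/100 = 4047/50
Final result = 4047/50

4047/50


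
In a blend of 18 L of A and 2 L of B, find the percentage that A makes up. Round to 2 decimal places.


Volume of A = 18 L
Volume of B = 2 L
Total volume = 18 + 2 = 20 L
Percentage of A = (18/20) * 100
= 90.00%

90.00


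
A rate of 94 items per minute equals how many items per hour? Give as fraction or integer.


Converting from per minute to per hour
Rate = 94 items per minute
Multiply by 60: 94 * 60
= 5640 items per hour

5640


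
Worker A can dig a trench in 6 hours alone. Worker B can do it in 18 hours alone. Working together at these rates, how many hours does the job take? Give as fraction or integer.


Rate of A = 1/6 job per hour
Rate of B = 1/18 job per hour
Combined rate = 1/6 + 1/18
Find common denominator: (18 + 6)/(6*18) = 24/108
Combined rate = 2/9 job per hour
Time together = 1 / (2/9) = 9/2 hours

9/2


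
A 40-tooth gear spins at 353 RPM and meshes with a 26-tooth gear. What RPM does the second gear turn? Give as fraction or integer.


Gear ratio: teeth_A * RPM_A = teeth_B * RPM_B
40 * 353 = 26 * RPM_B
14120 = 26 * RPM_B
RPM_B = 14120 / 26
RPM_B = 7060/13

7060/13


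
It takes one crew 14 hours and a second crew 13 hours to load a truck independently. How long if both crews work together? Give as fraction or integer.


Rate of A = 1/14 job per hour
Rate of B = 1/13 job per hour
Combined rate = 1/14 + 1/13
Find common denominator: (13 + 14)/(14*13) = 27/182
Combined rate = 27/182 job per hour
Time together = 1 / (27/182) = 182/27 hours

182/27


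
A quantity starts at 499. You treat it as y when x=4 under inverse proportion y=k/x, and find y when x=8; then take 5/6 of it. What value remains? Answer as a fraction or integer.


Start with 499.
Step 1: Inverse prop: k = (499)*4; new y = k/8 = 499*4/8 = 499/2
Step 2: Take 5/6: 499/2 * 5/6 = 2495/12
Final result = 2495/12

2495/12


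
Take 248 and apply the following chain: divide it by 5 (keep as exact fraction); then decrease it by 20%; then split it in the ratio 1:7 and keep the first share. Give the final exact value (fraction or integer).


Start with 248.
Step 1: Divide by 5: 248 / 5 = 248/5
Step 2: Decrease by 20%: 248/5 * 80/100 = 992/25
Step 3: Split 1:7, first share = 992/25 * 1/8 = 124/25
Final result = 124/25

124/25


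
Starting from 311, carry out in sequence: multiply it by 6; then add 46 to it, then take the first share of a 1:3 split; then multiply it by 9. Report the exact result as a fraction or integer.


Start with 311.
Step 1: Multiply by 6: 311 * 6 = 1866
Step 2: Add 46: 1866+46=1912; split 1:3 first = 1912*1/4 = 478
Step 3: Multiply by 9: 478 * 9 = 4302
Final result = 4302

4302


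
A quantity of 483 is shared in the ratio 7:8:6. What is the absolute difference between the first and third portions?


Total parts = 7 + 8 + 6 = 21
Value per part = 483 / 21 = 23
Shares: 7*23=161, 8*23=184, 6*23=138
First share = 161, third share = 138
Difference = |161 - 138| = 23

23


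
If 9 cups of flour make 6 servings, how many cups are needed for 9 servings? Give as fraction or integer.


Original: 9 cups for 6 servings
Target servings = 9
Scaling factor = 9/6
New amount = 9 * 9/6
= 81/6
= 27/2 cups

27/2


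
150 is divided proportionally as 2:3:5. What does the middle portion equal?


Ratio = 2:3:5
Total parts = 2 + 3 + 5 = 10
Value per part = 150 / 10 = 15
First share = 2 * 15 = 30
Middle share = 3 * 15 = 45
Third share = 5 * 15 = 75

45


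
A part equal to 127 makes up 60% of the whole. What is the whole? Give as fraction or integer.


Given: 127 is 60% of the whole
Set up: 127 = 60/100 * whole
whole = 127 * 100 / 60
whole = 12700 / 60
whole = 635/3

635/3


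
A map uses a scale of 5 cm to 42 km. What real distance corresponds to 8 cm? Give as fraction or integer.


Map scale: 5 cm = 42 km
Measured distance on map = 8 cm
Set up proportion: 8 * 42 / 5
= 336 / 5
= 336/5 km

336/5


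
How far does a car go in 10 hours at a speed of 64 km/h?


Using distance = speed * time
Speed = 64 km/h
Time = 10 hours
Distance = 64 * 10
= 640 km

640


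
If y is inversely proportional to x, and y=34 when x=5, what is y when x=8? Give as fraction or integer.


Inverse proportion: y = k/x
Find k: k = 5 * 34 = 170
Compute y at x=8: y = 170/8
y = 85/4

85/4


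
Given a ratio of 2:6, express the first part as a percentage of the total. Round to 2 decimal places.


Total parts = 2 + 6 = 8
First part fraction = 2/8
Percentage = (2/8) * 100
= 0.25 * 100
= 25.00%

25.00


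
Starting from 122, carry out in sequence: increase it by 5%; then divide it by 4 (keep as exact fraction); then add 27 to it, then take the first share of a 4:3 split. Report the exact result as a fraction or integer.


Start with 122.
Step 1: Increase by 5%: 122 * 105/100 = 1281/10
Step 2: Divide by 4: 1281/10 / 4 = 1281/40
Step 3: Add 27: 1281/40+27=2361/40; split 4:3 first = 2361/40*4/7 = 2361/70
Final result = 2361/70

2361/70


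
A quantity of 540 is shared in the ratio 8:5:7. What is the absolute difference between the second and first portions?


Total parts = 8 + 5 + 7 = 20
Value per part = 540 / 20 = 27
Shares: 8*27=216, 5*27=135, 7*27=189
Second share = 135, first share = 216
Difference = |135 - 216| = 81

81


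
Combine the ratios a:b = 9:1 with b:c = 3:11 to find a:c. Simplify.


Given a:b = 9:1 and b:c = 3:11
Make b consistent. Multiply first ratio by 3: a:b = 27:3
Multiply second ratio by 1: b:c = 3:11
Now b = 3 in both, so a:b:c = 27:3:11
Therefore a:c = 27:11
Simplify by GCD: a:c = 27:11

27:11


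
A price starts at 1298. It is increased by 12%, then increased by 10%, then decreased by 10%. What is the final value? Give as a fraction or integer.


Start: 1298
Step 1: increase by 12% => multiply by 112/100
  1298 * 112/100 = 36344/25
Step 2: increase by 10% => multiply by 110/100
  36344/25 * 110/100 = 199892/125
Step 3: decrease by 10% => multiply by 90/100
  199892/125 * 90/100 = 899514/625
Final value = 899514/625

899514/625


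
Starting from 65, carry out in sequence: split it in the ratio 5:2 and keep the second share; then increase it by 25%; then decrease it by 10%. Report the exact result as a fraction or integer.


Start with 65.
Step 1: Split 5:2, second share = 65 * 2/7 = 130/7
Step 2: Increase by 25%: 130/7 * 125/100 = 325/14
Step 3: Decrease by 10%: 325/14 * 90/100 = 585/28
Final result = 585/28

585/28


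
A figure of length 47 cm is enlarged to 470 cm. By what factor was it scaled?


Original length = 47 cm
Scaled length = 470 cm
Scale factor = 470 / 47
= 10

10


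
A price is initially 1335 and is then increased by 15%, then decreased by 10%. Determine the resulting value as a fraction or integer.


Start: 1335
Step 1: increase by 15% => multiply by 115/100
  1335 * 115/100 = 6141/4
Step 2: decrease by 10% => multiply by 90/100
  6141/4 * 90/100 = 55269/40
Final value = 55269/40

55269/40


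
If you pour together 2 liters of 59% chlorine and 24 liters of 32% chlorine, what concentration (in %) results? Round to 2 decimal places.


Solute in mixture 1 = 59% of 2 L = 2*59/100 = 59/50 L
Solute in mixture 2 = 32% of 24 L = 24*32/100 = 192/25 L
Total solute = 59/50 + 192/25 = 443/50 L
Total volume = 2 + 24 = 26 L
Final concentration = 443/50/26 * 100 = 34.08%

34.08


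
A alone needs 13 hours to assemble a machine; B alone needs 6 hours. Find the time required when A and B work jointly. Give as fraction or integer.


Rate of A = 1/13 job per hour
Rate of B = 1/6 job per hour
Combined rate = 1/13 + 1/6
Find common denominator: (6 + 13)/(13*6) = 19/78
Combined rate = 19/78 job per hour
Time together = 1 / (19/78) = 78/19 hours

78/19


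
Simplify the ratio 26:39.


Find GCD(26, 39)
GCD = 13
Divide both by 13: 26/13 = 2, 39/13 = 3
Simplified ratio = 2:3

2:3


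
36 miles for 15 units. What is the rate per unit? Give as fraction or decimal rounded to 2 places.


Total miles = 36
Number of units = 15
Unit rate = 36 / 15
= 2.40 miles per unit

2.40


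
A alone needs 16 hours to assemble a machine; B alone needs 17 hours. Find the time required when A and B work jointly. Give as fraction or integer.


Rate of A = 1/16 job per hour
Rate of B = 1/17 job per hour
Combined rate = 1/16 + 1/17
Find common denominator: (17 + 16)/(16*17) = 33/272
Combined rate = 33/272 job per hour
Time together = 1 / (33/272) = 272/33 hours

272/33


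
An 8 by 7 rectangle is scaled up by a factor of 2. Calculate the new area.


Original dimensions: 8 x 7
Enlargement factor = 2
New width = 8 * 2 = 16
New height = 7 * 2 = 14
New area = 16 * 14 = 224

224


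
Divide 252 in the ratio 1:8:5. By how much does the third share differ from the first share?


Total parts = 1 + 8 + 5 = 14
Value per part = 252 / 14 = 18
Shares: 1*18=18, 8*18=144, 5*18=90
Third share = 90, first share = 18
Difference = |90 - 18| = 72

72


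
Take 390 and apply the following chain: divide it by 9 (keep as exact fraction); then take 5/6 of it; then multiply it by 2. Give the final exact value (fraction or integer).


Start with 390.
Step 1: Divide by 9: 390 / 9 = 130/3
Step 2: Take 5/6: 130/3 * 5/6 = 325/9
Step 3: Multiply by 2: 325/9 * 2 = 650/9
Final result = 650/9

650/9


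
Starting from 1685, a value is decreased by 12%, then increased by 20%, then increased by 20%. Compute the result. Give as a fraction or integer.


Start: 1685
Step 1: decrease by 12% => multiply by 88/100
  1685 * 88/100 = 7414/5
Step 2: increase by 20% => multiply by 120/100
  7414/5 * 120/100 = 44484/25
Step 3: increase by 20% => multiply by 120/100
  44484/25 * 120/100 = 266904/125
Final value = 266904/125

266904/125


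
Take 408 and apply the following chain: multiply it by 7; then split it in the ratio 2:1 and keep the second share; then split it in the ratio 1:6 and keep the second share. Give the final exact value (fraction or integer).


Start with 408.
Step 1: Multiply by 7: 408 * 7 = 2856
Step 2: Split 2:1, second share = 2856 * 1/3 = 952
Step 3: Split 1:6, second share = 952 * 6/7 = 816
Final result = 816

816


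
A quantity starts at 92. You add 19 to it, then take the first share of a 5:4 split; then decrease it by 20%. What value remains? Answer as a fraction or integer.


Start with 92.
Step 1: Add 19: 92+19=111; split 5:4 first = 111*5/9 = 185/3
Step 2: Decrease by 20%: 185/3 * 80/100 = 148/3
Final result = 148/3

148/3


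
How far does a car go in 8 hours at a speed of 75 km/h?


Using distance = speed * time
Speed = 75 km/h
Time = 8 hours
Distance = 75 * 8
= 600 km

600


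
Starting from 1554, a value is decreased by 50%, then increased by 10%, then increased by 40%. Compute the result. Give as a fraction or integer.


Start: 1554
Step 1: decrease by 50% => multiply by 50/100
  1554 * 50/100 = 777
Step 2: increase by 10% => multiply by 110/100
  777 * 110/100 = 8547/10
Step 3: increase by 40% => multiply by 140/100
  8547/10 * 140/100 = 59829/50
Final value = 59829/50

59829/50


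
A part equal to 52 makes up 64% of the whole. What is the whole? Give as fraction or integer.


Given: 52 is 64% of the whole
Set up: 52 = 64/100 * whole
whole = 52 * 100 / 64
whole = 5200 / 64
whole = 325/4

325/4


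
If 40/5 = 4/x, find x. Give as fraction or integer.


Setting up: 40/5 = 4/x
Cross multiply: 40 * x = 5 * 4
40x = 20
x = 20/40
x = 1/2

1/2


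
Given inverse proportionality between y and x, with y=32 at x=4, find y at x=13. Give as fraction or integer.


Inverse proportion: y = k/x
Find k: k = 4 * 32 = 128
Compute y at x=13: y = 128/13
y = 128/13

128/13


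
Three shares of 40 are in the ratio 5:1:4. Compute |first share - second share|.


Total parts = 5 + 1 + 4 = 10
Value per part = 40 / 10 = 4
Shares: 5*4=20, 1*4=4, 4*4=16
First share = 20, second share = 4
Difference = |20 - 4| = 16

16


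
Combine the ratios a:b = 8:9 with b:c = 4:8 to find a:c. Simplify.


Given a:b = 8:9 and b:c = 4:8
Make b consistent. Multiply first ratio by 4: a:b = 32:36
Multiply second ratio by 9: b:c = 36:72
Now b = 36 in both, so a:b:c = 32:36:72
Therefore a:c = 32:72
Simplify by GCD: a:c = 4:9

4:9


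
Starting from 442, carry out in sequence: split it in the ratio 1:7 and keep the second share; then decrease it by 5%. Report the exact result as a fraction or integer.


Start with 442.
Step 1: Split 1:7, second share = 442 * 7/8 = 1547/4
Step 2: Decrease by 5%: 1547/4 * 95/100 = 29393/80
Final result = 29393/80

29393/80


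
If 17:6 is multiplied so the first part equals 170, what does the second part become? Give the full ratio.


Original ratio: 17:6
First term target: 170
Scale factor = 170 / 17 = 10
Multiply second term: 6 * 10 = 60
Equivalent ratio = 170:60

170:60


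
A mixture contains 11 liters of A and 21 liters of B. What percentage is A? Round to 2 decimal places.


Volume of A = 11 L
Volume of B = 21 L
Total volume = 11 + 21 = 32 L
Percentage of A = (11/32) * 100
= 34.38%

34.38


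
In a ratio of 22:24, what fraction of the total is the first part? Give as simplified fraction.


Total parts = 22 + 24 = 46
First part fraction = 22/46
Simplify: 22/46 = 11/23

11/23


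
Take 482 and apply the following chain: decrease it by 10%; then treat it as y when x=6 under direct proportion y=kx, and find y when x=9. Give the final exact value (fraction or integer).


Start with 482.
Step 1: Decrease by 10%: 482 * 90/100 = 2169/5
Step 2: Direct prop: k = (2169/5)/6; new y = k*9 = 2169/5*9/6 = 6507/10
Final result = 6507/10

6507/10


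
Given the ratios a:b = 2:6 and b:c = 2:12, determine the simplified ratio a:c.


Given a:b = 2:6 and b:c = 2:12
Make b consistent. Multiply first ratio by 2: a:b = 4:12
Multiply second ratio by 6: b:c = 12:72
Now b = 12 in both, so a:b:c = 4:12:72
Therefore a:c = 4:72
Simplify by GCD: a:c = 1:18

1:18


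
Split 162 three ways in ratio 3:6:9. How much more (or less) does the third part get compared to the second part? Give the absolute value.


Total parts = 3 + 6 + 9 = 18
Value per part = 162 / 18 = 9
Shares: 3*9=27, 6*9=54, 9*9=81
Third share = 81, second share = 54
Difference = |81 - 54| = 27

27


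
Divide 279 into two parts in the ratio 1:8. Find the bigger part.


Total parts = 1 + 8 = 9
Value per part = 279 / 9 = 31
First share = 1 * 31 = 31
Second share = 8 * 31 = 248
Larger share = 248

248


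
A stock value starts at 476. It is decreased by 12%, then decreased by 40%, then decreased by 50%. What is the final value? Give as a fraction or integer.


Start: 476
Step 1: decrease by 12% => multiply by 88/100
  476 * 88/100 = 10472/25
Step 2: decrease by 40% => multiply by 60/100
  10472/25 * 60/100 = 31416/125
Step 3: decrease by 50% => multiply by 50/100
  31416/125 * 50/100 = 15708/125
Final value = 15708/125

15708/125


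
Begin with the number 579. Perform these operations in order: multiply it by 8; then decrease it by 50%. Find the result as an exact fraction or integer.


Start with 579.
Step 1: Multiply by 8: 579 * 8 = 4632
Step 2: Decrease by 50%: 4632 * 50/100 = 2316
Final result = 2316

2316


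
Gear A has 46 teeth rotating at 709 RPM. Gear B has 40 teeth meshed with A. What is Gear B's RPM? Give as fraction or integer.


Gear ratio: teeth_A * RPM_A = teeth_B * RPM_B
46 * 709 = 40 * RPM_B
32614 = 40 * RPM_B
RPM_B = 32614 / 40
RPM_B = 16307/20

16307/20


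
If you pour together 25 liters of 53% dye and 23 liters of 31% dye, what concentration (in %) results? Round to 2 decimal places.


Solute in mixture 1 = 53% of 25 L = 25*53/100 = 53/4 L
Solute in mixture 2 = 31% of 23 L = 23*31/100 = 713/100 L
Total solute = 53/4 + 713/100 = 1019/50 L
Total volume = 25 + 23 = 48 L
Final concentration = 1019/50/48 * 100 = 42.46%

42.46


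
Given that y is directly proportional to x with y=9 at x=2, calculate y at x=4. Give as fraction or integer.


Direct proportion: y = kx
Find k: k = 9/2 = 9/2
Compute y at x=4: y = 9/2 * 4
y = 18

18


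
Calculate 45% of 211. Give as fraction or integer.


Compute 45% of 211
Convert percentage: 45% = 45/100
Multiply: 211 * 45/100
= 9495/100
= 1899/20

1899/20


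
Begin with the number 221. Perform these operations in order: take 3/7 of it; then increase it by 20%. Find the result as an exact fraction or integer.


Start with 221.
Step 1: Take 3/7: 221 * 3/7 = 663/7
Step 2: Increase by 20%: 663/7 * 120/100 = 3978/35
Final result = 3978/35

3978/35


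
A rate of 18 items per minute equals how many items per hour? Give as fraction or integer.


Converting from per minute to per hour
Rate = 18 items per minute
Multiply by 60: 18 * 60
= 1080 items per hour

1080


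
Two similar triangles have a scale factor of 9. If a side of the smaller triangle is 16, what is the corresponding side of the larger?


Similar triangles have proportional sides
Scale factor = 9
Smaller side = 16
Corresponding larger side = 16 * 9
= 144

144


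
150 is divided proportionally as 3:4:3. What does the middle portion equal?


Ratio = 3:4:3
Total parts = 3 + 4 + 3 = 10
Value per part = 150 / 10 = 15
First share = 3 * 15 = 45
Middle share = 4 * 15 = 60
Third share = 3 * 15 = 45

60


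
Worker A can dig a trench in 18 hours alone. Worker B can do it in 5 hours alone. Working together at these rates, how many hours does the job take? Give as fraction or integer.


Rate of A = 1/18 job per hour
Rate of B = 1/5 job per hour
Combined rate = 1/18 + 1/5
Find common denominator: (5 + 18)/(18*5) = 23/90
Combined rate = 23/90 job per hour
Time together = 1 / (23/90) = 90/23 hours

90/23


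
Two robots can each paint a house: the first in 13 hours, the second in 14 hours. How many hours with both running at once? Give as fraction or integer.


Rate of A = 1/13 job per hour
Rate of B = 1/14 job per hour
Combined rate = 1/13 + 1/14
Find common denominator: (14 + 13)/(13*14) = 27/182
Combined rate = 27/182 job per hour
Time together = 1 / (27/182) = 182/27 hours

182/27


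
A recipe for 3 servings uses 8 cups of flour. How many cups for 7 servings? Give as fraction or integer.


Original: 8 cups for 3 servings
Target servings = 7
Scaling factor = 7/3
New amount = 8 * 7/3
= 56/3
= 56/3 cups

56/3


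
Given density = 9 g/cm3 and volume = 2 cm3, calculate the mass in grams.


Using mass = density * volume
Density = 9 g/cm3
Volume = 2 cm3
Mass = 9 * 2
= 18 g

18


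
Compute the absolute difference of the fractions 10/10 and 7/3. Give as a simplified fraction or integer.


Simplify: 10/10 = 1 and 7/3 = 7/3
Find common denominator: LCD = 3
Convert: 3/3 and 7/3
Difference = |3 - 7|/3 = 4/3
Simplified = 4/3

4/3


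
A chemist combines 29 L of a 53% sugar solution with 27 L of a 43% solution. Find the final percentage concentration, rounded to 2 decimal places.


Solute in mixture 1 = 53% of 29 L = 29*53/100 = 1537/100 L
Solute in mixture 2 = 43% of 27 L = 27*43/100 = 1161/100 L
Total solute = 1537/100 + 1161/100 = 1349/50 L
Total volume = 29 + 27 = 56 L
Final concentration = 1349/50/56 * 100 = 48.18%

48.18


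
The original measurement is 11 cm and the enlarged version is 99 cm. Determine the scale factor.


Original length = 11 cm
Scaled length = 99 cm
Scale factor = 99 / 11
= 9

9


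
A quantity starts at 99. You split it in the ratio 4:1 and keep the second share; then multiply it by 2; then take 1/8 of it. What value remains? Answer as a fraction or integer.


Start with 99.
Step 1: Split 4:1, second share = 99 * 1/5 = 99/5
Step 2: Multiply by 2: 99/5 * 2 = 198/5
Step 3: Take 1/8: 198/5 * 1/8 = 99/20
Final result = 99/20

99/20


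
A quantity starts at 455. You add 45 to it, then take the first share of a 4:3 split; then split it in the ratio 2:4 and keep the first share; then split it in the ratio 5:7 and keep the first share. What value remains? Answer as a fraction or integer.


Start with 455.
Step 1: Add 45: 455+45=500; split 4:3 first = 500*4/7 = 2000/7
Step 2: Split 2:4, first share = 2000/7 * 2/6 = 2000/21
Step 3: Split 5:7, first share = 2000/21 * 5/12 = 2500/63
Final result = 2500/63

2500/63


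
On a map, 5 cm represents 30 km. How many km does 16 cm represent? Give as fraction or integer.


Map scale: 5 cm = 30 km
Measured distance on map = 16 cm
Set up proportion: 16 * 30 / 5
= 480 / 5
= 96 km

96


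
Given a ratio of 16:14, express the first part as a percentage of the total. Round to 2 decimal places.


Total parts = 16 + 14 = 30
First part fraction = 16/30
Percentage = (16/30) * 100
= 0.533333 * 100
= 53.33%

53.33


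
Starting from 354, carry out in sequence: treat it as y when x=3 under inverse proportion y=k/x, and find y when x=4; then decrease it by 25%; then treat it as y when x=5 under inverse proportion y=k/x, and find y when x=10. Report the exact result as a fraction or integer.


Start with 354.
Step 1: Inverse prop: k = (354)*3; new y = k/4 = 354*3/4 = 531/2
Step 2: Decrease by 25%: 531/2 * 75/100 = 1593/8
Step 3: Inverse prop: k = (1593/8)*5; new y = k/10 = 1593/8*5/10 = 1593/16
Final result = 1593/16

1593/16


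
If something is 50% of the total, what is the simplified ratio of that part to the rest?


Part = 50%, Remainder = 50%
Ratio = 50:50
GCD(50, 50) = 50
Simplify: 1:1 = 1:1

1:1


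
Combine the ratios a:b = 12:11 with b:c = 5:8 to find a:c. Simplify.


Given a:b = 12:11 and b:c = 5:8
Make b consistent. Multiply first ratio by 5: a:b = 60:55
Multiply second ratio by 11: b:c = 55:88
Now b = 55 in both, so a:b:c = 60:55:88
Therefore a:c = 60:88
Simplify by GCD: a:c = 15:22

15:22


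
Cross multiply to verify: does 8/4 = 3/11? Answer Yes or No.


Cross multiply to check 8/4 = 3/11
Left cross product: 8 * 11 = 88
Right cross product: 4 * 3 = 12
88 != 12
Not equal, so proportions differ => No

No


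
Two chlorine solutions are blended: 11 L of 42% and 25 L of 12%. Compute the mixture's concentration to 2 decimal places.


Solute in mixture 1 = 42% of 11 L = 11*42/100 = 231/50 L
Solute in mixture 2 = 12% of 25 L = 25*12/100 = 3 L
Total solute = 231/50 + 3 = 381/50 L
Total volume = 11 + 25 = 36 L
Final concentration = 381/50/36 * 100 = 21.17%

21.17


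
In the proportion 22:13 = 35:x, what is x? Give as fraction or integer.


Setting up: 22/13 = 35/x
Cross multiply: 22 * x = 13 * 35
22x = 455
x = 455/22
x = 455/22

455/22


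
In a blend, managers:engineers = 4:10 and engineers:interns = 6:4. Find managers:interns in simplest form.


Given a:b = 4:10 and b:c = 6:4
Make b consistent. Multiply first ratio by 6: a:b = 24:60
Multiply second ratio by 10: b:c = 60:40
Now b = 60 in both, so a:b:c = 24:60:40
Therefore a:c = 24:40
Simplify by GCD: a:c = 3:5

3:5


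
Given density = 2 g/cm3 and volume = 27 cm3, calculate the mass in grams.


Using mass = density * volume
Density = 2 g/cm3
Volume = 27 cm3
Mass = 2 * 27
= 54 g

54


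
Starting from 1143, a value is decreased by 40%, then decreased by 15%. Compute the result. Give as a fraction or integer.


Start: 1143
Step 1: decrease by 40% => multiply by 60/100
  1143 * 60/100 = 3429/5
Step 2: decrease by 15% => multiply by 85/100
  3429/5 * 85/100 = 58293/100
Final value = 58293/100

58293/100


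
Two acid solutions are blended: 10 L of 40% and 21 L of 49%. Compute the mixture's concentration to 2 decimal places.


Solute in mixture 1 = 40% of 10 L = 10*40/100 = 4 L
Solute in mixture 2 = 49% of 21 L = 21*49/100 = 1029/100 L
Total solute = 4 + 1029/100 = 1429/100 L
Total volume = 10 + 21 = 31 L
Final concentration = 1429/100/31 * 100 = 46.10%

46.10


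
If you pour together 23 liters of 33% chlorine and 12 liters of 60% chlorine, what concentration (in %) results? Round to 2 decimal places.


Solute in mixture 1 = 33% of 23 L = 23*33/100 = 759/100 L
Solute in mixture 2 = 60% of 12 L = 12*60/100 = 36/5 L
Total solute = 759/100 + 36/5 = 1479/100 L
Total volume = 23 + 12 = 35 L
Final concentration = 1479/100/35 * 100 = 42.26%

42.26


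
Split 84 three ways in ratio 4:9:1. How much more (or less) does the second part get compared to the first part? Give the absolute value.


Total parts = 4 + 9 + 1 = 14
Value per part = 84 / 14 = 6
Shares: 4*6=24, 9*6=54, 1*6=6
Second share = 54, first share = 24
Difference = |54 - 24| = 30

30


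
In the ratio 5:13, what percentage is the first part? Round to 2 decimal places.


Total parts = 5 + 13 = 18
First part fraction = 5/18
Percentage = (5/18) * 100
= 0.277778 * 100
= 27.78%

27.78


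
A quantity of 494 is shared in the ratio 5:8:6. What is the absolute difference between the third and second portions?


Total parts = 5 + 8 + 6 = 19
Value per part = 494 / 19 = 26
Shares: 5*26=130, 8*26=208, 6*26=156
Third share = 156, second share = 208
Difference = |156 - 208| = 52

52


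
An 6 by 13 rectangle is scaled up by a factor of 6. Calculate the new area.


Original dimensions: 6 x 13
Enlargement factor = 6
New width = 6 * 6 = 36
New height = 13 * 6 = 78
New area = 36 * 78 = 2808

2808


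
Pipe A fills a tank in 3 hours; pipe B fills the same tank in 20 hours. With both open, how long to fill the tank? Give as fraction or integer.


Rate of A = 1/3 job per hour
Rate of B = 1/20 job per hour
Combined rate = 1/3 + 1/20
Find common denominator: (20 + 3)/(3*20) = 23/60
Combined rate = 23/60 job per hour
Time together = 1 / (23/60) = 60/23 hours

60/23


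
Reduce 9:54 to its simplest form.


Find GCD(9, 54)
GCD = 9
Divide both by 9: 9/9 = 1, 54/9 = 6
Simplified ratio = 1:6

1:6


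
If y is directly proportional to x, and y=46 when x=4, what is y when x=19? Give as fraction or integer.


Direct proportion: y = kx
Find k: k = 46/4 = 23/2
Compute y at x=19: y = 23/2 * 19
y = 437/2

437/2


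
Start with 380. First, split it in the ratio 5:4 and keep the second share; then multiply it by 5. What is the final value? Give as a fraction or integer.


Start with 380.
Step 1: Split 5:4, second share = 380 * 4/9 = 1520/9
Step 2: Multiply by 5: 1520/9 * 5 = 7600/9
Final result = 7600/9

7600/9


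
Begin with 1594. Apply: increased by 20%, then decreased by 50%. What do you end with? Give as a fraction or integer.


Start: 1594
Step 1: increase by 20% => multiply by 120/100
  1594 * 120/100 = 9564/5
Step 2: decrease by 50% => multiply by 50/100
  9564/5 * 50/100 = 4782/5
Final value = 4782/5

4782/5


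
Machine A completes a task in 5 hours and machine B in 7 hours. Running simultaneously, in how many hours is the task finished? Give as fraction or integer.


Rate of A = 1/5 job per hour
Rate of B = 1/7 job per hour
Combined rate = 1/5 + 1/7
Find common denominator: (7 + 5)/(5*7) = 12/35
Combined rate = 12/35 job per hour
Time together = 1 / (12/35) = 35/12 hours

35/12


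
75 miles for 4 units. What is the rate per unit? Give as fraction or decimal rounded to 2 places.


Total miles = 75
Number of units = 4
Unit rate = 75 / 4
= 18.75 miles per unit

18.75


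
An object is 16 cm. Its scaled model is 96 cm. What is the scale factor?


Original length = 16 cm
Scaled length = 96 cm
Scale factor = 96 / 16
= 6

6


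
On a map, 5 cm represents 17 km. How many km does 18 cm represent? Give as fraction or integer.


Map scale: 5 cm = 17 km
Measured distance on map = 18 cm
Set up proportion: 18 * 17 / 5
= 306 / 5
= 306/5 km

306/5


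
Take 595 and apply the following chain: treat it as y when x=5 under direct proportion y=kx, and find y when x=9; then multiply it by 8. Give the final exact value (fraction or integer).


Start with 595.
Step 1: Direct prop: k = (595)/5; new y = k*9 = 595*9/5 = 1071
Step 2: Multiply by 8: 1071 * 8 = 8568
Final result = 8568

8568


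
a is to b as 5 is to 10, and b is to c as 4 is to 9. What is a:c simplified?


Given a:b = 5:10 and b:c = 4:9
Make b consistent. Multiply first ratio by 4: a:b = 20:40
Multiply second ratio by 10: b:c = 40:90
Now b = 40 in both, so a:b:c = 20:40:90
Therefore a:c = 20:90
Simplify by GCD: a:c = 2:9

2:9


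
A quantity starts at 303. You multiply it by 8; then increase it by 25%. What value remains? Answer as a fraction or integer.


Start with 303.
Step 1: Multiply by 8: 303 * 8 = 2424
Step 2: Increase by 25%: 2424 * 125/100 = 3030
Final result = 3030

3030


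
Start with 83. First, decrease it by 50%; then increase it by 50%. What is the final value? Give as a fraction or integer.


Start with 83.
Step 1: Decrease by 50%: 83 * 50/100 = 83/2
Step 2: Increase by 50%: 83/2 * 150/100 = 249/4
Final result = 249/4

249/4


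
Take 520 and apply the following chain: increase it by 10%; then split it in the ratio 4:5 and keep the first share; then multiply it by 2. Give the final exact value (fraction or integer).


Start with 520.
Step 1: Increase by 10%: 520 * 110/100 = 572
Step 2: Split 4:5, first share = 572 * 4/9 = 2288/9
Step 3: Multiply by 2: 2288/9 * 2 = 4576/9
Final result = 4576/9

4576/9


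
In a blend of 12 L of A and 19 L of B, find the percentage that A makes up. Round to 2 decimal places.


Volume of A = 12 L
Volume of B = 19 L
Total volume = 12 + 19 = 31 L
Percentage of A = (12/31) * 100
= 38.71%

38.71


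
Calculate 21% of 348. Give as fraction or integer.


Compute 21% of 348
Convert percentage: 21% = 21/100
Multiply: 348 * 21/100
= 7308/100
= 1827/25

1827/25


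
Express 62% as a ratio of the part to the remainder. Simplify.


Part = 62%, Remainder = 38%
Ratio = 62:38
GCD(62, 38) = 2
Simplify: 31:19 = 31:19

31:19


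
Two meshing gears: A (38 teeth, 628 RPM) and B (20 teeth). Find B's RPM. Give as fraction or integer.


Gear ratio: teeth_A * RPM_A = teeth_B * RPM_B
38 * 628 = 20 * RPM_B
23864 = 20 * RPM_B
RPM_B = 23864 / 20
RPM_B = 5966/5

5966/5


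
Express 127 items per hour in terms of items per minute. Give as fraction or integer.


Converting from per hour to per minute
Rate = 127 items per hour
Divide by 60: 127/60
= 127/60 items per minute

127/60


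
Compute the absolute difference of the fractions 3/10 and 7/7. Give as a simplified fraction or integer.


Simplify: 3/10 = 3/10 and 7/7 = 1
Find common denominator: LCD = 10
Convert: 3/10 and 10/10
Difference = |3 - 10|/10 = 7/10
Simplified = 7/10

7/10


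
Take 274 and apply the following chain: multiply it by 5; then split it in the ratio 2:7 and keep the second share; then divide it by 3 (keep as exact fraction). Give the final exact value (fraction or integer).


Start with 274.
Step 1: Multiply by 5: 274 * 5 = 1370
Step 2: Split 2:7, second share = 1370 * 7/9 = 9590/9
Step 3: Divide by 3: 9590/9 / 3 = 9590/27
Final result = 9590/27

9590/27


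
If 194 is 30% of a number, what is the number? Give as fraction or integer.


Given: 194 is 30% of the whole
Set up: 194 = 30/100 * whole
whole = 194 * 100 / 30
whole = 19400 / 30
whole = 1940/3

1940/3


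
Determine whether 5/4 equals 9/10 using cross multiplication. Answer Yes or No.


Cross multiply to check 5/4 = 9/10
Left cross product: 5 * 10 = 50
Right cross product: 4 * 9 = 36
50 != 36
Not equal, so proportions differ => No

No


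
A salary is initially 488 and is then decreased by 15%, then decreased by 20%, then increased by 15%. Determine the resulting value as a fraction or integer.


Start: 488
Step 1: decrease by 15% => multiply by 85/100
  488 * 85/100 = 2074/5
Step 2: decrease by 20% => multiply by 80/100
  2074/5 * 80/100 = 8296/25
Step 3: increase by 15% => multiply by 115/100
  8296/25 * 115/100 = 47702/125
Final value = 47702/125

47702/125


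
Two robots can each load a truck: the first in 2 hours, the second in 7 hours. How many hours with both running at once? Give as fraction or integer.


Rate of A = 1/2 job per hour
Rate of B = 1/7 job per hour
Combined rate = 1/2 + 1/7
Find common denominator: (7 + 2)/(2*7) = 9/14
Combined rate = 9/14 job per hour
Time together = 1 / (9/14) = 14/9 hours

14/9


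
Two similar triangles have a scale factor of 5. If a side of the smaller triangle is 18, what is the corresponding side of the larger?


Similar triangles have proportional sides
Scale factor = 5
Smaller side = 18
Corresponding larger side = 18 * 5
= 90

90


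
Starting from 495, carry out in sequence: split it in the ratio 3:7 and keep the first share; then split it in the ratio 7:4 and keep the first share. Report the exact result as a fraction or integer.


Start with 495.
Step 1: Split 3:7, first share = 495 * 3/10 = 297/2
Step 2: Split 7:4, first share = 297/2 * 7/11 = 189/2
Final result = 189/2

189/2


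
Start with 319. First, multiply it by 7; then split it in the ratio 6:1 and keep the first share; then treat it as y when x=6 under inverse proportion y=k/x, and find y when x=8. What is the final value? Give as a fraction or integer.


Start with 319.
Step 1: Multiply by 7: 319 * 7 = 2233
Step 2: Split 6:1, first share = 2233 * 6/7 = 1914
Step 3: Inverse prop: k = (1914)*6; new y = k/8 = 1914*6/8 = 2871/2
Final result = 2871/2

2871/2


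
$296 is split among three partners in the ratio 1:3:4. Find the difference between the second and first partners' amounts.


Total parts = 1 + 3 + 4 = 8
Value per part = 296 / 8 = 37
Shares: 1*37=37, 3*37=111, 4*37=148
Second share = 111, first share = 37
Difference = |111 - 37| = 74

74


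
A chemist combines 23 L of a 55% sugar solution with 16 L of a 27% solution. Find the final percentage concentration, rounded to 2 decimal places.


Solute in mixture 1 = 55% of 23 L = 23*55/100 = 253/20 L
Solute in mixture 2 = 27% of 16 L = 16*27/100 = 108/25 L
Total solute = 253/20 + 108/25 = 1697/100 L
Total volume = 23 + 16 = 39 L
Final concentration = 1697/100/39 * 100 = 43.51%

43.51
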